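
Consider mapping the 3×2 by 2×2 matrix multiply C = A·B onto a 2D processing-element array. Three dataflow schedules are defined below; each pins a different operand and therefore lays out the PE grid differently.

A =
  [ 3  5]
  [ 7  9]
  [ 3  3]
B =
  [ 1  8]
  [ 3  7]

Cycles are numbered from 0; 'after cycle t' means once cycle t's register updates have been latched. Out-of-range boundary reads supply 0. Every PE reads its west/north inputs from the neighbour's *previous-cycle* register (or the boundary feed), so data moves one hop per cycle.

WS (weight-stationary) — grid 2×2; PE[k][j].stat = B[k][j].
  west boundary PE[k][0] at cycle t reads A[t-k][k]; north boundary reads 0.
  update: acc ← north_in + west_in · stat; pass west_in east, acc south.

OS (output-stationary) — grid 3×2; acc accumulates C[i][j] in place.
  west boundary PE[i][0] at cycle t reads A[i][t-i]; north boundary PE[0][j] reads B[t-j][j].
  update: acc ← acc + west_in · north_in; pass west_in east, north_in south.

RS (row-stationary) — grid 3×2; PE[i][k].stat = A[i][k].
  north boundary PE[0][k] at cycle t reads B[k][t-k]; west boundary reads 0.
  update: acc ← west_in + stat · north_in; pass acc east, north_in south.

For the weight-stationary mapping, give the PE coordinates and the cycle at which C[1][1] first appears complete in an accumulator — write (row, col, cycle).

Under WS, C[1][1] lands at PE[1][1]:
  after 0 — PE[1][1] acc=0, pass-E 0, pass-S 0
  after 1 — PE[1][1] acc=0, pass-E 0, pass-S 0
  after 2 — PE[1][1] acc=59, pass-E 5, pass-S 59
  after 3 — PE[1][1] acc=119, pass-E 9, pass-S 119

(row, col, cycle) = (1, 1, 3)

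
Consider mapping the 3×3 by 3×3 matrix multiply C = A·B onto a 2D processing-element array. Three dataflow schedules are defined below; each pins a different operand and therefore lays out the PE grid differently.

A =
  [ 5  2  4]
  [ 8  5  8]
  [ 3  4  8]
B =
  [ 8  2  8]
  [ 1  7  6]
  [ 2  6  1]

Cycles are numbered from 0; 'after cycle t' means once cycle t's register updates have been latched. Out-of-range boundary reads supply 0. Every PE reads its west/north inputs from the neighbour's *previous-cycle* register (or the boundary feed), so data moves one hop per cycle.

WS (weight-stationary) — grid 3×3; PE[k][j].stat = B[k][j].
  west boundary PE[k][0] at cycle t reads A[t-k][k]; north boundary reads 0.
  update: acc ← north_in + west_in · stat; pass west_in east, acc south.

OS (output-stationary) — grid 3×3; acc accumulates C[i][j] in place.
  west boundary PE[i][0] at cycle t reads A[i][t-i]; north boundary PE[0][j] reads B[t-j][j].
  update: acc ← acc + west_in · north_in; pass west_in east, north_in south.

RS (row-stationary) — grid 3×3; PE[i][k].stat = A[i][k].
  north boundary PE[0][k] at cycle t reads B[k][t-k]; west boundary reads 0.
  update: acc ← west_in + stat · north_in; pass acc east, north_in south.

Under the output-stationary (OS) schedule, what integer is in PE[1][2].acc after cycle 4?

Tracing OS — 3×3 array, target PE[1][2]:
  [0] (0,2) acc=0 (h:0 v:0)
  [0] (1,1) acc=0 (h:0 v:0)
  [0] (1,2) acc=0 (h:0 v:0)
  [1] (0,2) acc=0 (h:0 v:0)
  [1] (1,1) acc=0 (h:0 v:0)
  [1] (1,2) acc=0 (h:0 v:0)
  [2] (0,2) acc=40 (h:5 v:8)
  [2] (1,1) acc=16 (h:8 v:2)
  [2] (1,2) acc=0 (h:0 v:0)
  [3] (0,2) acc=52 (h:2 v:6)
  [3] (1,1) acc=51 (h:5 v:7)
  [3] (1,2) acc=64 (h:8 v:8)
  [4] (0,2) acc=56 (h:4 v:1)
  [4] (1,1) acc=99 (h:8 v:6)
  [4] (1,2) acc=94 (h:5 v:6)

PE[1][2].acc = 94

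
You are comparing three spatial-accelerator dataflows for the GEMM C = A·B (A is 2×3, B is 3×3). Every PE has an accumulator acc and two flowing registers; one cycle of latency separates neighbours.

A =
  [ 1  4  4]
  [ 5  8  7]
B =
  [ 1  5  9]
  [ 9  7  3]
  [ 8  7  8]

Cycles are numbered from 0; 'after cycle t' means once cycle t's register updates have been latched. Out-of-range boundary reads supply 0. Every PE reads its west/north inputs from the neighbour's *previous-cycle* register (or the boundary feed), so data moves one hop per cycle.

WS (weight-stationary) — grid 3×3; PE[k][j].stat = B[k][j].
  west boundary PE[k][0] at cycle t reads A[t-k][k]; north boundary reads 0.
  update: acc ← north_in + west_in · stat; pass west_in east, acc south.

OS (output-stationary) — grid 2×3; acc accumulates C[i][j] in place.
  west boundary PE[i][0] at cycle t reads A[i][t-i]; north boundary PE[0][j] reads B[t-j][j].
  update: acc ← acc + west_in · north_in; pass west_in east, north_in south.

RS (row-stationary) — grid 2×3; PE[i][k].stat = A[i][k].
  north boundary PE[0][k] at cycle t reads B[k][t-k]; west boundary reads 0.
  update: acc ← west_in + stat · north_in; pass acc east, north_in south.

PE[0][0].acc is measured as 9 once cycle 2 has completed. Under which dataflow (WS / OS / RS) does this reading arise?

dataflow = RS

WS [3×3] PE[0][0] across cycles:
  c0 r0c0: 1 / 1 / 1
  c1 r0c0: 5 / 5 / 5
  c2 r0c0: 0 / 0 / 0
OS [2×3] PE[0][0] across cycles:
  c0 r0c0: 1 / 1 / 1
  c1 r0c0: 37 / 4 / 9
  c2 r0c0: 69 / 4 / 8
RS [2×3] PE[0][0] across cycles:
  c0 r0c0: 1 / 1 / 1
  c1 r0c0: 5 / 5 / 5
  c2 r0c0: 9 / 9 / 9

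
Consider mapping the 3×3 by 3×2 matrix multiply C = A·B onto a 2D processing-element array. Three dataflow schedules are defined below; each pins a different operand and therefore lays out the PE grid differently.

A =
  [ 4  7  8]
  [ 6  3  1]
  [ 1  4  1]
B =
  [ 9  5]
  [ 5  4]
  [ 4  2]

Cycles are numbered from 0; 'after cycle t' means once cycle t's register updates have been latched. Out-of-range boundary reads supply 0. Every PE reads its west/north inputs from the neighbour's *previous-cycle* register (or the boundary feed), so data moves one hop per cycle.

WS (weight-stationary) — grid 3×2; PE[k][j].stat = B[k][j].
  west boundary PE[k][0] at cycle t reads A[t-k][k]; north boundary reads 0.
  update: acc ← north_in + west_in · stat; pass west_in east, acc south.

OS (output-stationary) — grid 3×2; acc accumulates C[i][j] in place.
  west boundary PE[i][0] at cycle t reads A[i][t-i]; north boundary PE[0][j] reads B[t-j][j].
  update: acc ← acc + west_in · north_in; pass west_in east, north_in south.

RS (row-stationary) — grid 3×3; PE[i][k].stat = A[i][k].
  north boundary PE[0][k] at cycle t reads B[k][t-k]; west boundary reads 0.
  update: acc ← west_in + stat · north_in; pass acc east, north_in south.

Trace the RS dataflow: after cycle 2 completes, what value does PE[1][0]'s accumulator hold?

RS (3×3). Following PE[1][0] plus its west/north inputs:
  after 0 — PE[0][0] acc=36, pass-E 36, pass-S 9
  after 0 — PE[1][0] acc=0, pass-E 0, pass-S 0
  after 1 — PE[0][0] acc=20, pass-E 20, pass-S 5
  after 1 — PE[1][0] acc=54, pass-E 54, pass-S 9
  after 2 — PE[0][0] acc=0, pass-E 0, pass-S 0
  after 2 — PE[1][0] acc=30, pass-E 30, pass-S 5

PE[1][0].acc = 30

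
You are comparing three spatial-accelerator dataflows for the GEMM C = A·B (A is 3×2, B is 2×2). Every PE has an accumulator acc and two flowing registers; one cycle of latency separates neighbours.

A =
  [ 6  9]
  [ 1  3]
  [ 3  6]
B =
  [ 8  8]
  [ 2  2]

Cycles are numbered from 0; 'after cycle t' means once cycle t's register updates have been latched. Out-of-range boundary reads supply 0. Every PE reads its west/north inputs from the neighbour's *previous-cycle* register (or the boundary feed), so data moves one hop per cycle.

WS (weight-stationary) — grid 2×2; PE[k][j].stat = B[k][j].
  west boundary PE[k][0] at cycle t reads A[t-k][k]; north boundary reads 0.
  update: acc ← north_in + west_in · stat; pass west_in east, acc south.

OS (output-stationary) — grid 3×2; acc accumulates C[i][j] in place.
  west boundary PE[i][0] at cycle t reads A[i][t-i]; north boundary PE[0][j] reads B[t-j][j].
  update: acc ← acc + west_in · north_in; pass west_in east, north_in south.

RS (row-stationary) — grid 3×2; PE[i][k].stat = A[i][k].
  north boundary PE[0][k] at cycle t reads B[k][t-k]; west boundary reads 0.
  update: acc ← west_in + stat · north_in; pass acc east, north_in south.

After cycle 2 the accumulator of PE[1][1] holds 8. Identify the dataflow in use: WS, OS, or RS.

WS (2×2 grid), PE[1][1]:
  c0 r1c1: 0 / 0 / 0
  c1 r1c1: 0 / 0 / 0
  c2 r1c1: 66 / 9 / 66
OS (3×2 grid), PE[1][1]:
  c0 r1c1: 0 / 0 / 0
  c1 r1c1: 0 / 0 / 0
  c2 r1c1: 8 / 1 / 8
RS (3×2 grid), PE[1][1]:
  c0 r1c1: 0 / 0 / 0
  c1 r1c1: 0 / 0 / 0
  c2 r1c1: 14 / 14 / 2

dataflow = OS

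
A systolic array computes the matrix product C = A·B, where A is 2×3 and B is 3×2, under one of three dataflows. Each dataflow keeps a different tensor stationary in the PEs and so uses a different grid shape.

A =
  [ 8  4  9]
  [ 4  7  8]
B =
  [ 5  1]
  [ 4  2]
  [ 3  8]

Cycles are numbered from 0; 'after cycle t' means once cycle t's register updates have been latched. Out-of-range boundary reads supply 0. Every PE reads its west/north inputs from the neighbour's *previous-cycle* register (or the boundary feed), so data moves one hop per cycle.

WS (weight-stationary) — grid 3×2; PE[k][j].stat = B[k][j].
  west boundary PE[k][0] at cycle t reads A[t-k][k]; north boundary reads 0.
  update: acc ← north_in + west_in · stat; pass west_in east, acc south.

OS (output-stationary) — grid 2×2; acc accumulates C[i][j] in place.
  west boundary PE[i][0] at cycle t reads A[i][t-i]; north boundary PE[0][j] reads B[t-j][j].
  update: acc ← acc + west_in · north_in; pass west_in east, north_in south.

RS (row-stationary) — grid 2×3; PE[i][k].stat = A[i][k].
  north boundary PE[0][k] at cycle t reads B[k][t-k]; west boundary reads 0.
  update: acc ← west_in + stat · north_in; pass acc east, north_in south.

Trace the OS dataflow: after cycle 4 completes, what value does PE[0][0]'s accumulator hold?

OS on a 2×2 grid — tracing PE[0][0] and its feeders:
  cycle 0: PE[0][0] → acc 40, east 8, south 5
  cycle 1: PE[0][0] → acc 56, east 4, south 4
  cycle 2: PE[0][0] → acc 83, east 9, south 3
  cycle 3: PE[0][0] → acc 83, east 0, south 0
  cycle 4: PE[0][0] → acc 83, east 0, south 0

PE[0][0].acc = 83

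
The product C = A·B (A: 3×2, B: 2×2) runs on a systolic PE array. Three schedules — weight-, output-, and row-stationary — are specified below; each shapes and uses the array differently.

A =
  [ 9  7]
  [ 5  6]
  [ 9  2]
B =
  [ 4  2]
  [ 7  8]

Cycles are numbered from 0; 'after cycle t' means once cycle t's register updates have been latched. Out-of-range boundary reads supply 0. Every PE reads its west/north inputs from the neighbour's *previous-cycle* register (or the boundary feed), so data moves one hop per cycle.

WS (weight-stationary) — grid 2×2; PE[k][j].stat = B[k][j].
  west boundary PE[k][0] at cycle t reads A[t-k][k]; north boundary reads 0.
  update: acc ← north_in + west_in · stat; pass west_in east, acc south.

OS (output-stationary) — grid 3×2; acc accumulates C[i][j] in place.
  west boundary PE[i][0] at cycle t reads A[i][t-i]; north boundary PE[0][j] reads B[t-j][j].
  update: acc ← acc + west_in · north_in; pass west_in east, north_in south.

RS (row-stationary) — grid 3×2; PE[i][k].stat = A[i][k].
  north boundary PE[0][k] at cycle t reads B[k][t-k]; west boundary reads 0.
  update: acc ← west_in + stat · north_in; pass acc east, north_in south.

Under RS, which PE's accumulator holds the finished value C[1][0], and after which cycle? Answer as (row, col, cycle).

Under RS, C[1][0] lands at PE[1][1]:
  @0  [1,1]  acc 0  |  →0  ↓0
  @1  [1,1]  acc 0  |  →0  ↓0
  @2  [1,1]  acc 62  |  →62  ↓7

(row, col, cycle) = (1, 1, 2)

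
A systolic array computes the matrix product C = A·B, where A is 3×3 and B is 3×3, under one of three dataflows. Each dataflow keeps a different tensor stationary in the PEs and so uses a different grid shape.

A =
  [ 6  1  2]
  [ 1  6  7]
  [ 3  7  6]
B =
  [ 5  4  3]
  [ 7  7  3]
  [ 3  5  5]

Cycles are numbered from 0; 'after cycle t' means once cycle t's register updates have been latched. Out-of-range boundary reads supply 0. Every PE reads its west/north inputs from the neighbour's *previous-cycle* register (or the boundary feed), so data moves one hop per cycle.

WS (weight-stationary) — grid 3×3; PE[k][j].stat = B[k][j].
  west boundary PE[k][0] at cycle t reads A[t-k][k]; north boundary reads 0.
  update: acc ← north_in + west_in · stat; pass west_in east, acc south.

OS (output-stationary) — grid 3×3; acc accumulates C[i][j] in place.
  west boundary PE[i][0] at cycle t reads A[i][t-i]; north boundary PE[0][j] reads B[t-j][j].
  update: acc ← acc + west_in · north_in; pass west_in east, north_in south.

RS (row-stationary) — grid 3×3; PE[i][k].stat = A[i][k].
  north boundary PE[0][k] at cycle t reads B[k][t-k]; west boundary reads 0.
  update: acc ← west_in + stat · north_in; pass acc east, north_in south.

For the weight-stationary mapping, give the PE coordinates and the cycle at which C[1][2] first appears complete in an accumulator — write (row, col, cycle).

WS — PE[2][2] is where C[1][2] collects:
  cycle 0: PE[2][2] → acc 0, east 0, south 0
  cycle 1: PE[2][2] → acc 0, east 0, south 0
  cycle 2: PE[2][2] → acc 0, east 0, south 0
  cycle 3: PE[2][2] → acc 0, east 0, south 0
  cycle 4: PE[2][2] → acc 31, east 2, south 31
  cycle 5: PE[2][2] → acc 56, east 7, south 56

(row, col, cycle) = (2, 2, 5)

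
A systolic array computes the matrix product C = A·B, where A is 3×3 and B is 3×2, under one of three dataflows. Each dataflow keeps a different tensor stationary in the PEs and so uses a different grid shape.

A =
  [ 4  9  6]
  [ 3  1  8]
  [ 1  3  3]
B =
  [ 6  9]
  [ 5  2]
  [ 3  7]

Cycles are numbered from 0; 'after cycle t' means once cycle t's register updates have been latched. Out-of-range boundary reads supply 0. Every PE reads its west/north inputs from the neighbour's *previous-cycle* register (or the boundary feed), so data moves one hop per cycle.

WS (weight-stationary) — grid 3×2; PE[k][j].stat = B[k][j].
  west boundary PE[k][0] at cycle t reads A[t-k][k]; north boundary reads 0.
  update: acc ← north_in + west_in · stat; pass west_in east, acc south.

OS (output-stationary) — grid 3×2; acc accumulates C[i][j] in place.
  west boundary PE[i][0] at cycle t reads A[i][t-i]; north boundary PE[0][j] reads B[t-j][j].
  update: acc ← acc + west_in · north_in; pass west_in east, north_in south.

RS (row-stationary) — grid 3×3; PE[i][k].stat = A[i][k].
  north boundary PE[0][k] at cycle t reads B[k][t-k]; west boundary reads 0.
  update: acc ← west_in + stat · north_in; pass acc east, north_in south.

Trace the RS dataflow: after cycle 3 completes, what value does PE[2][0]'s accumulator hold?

RS (3×3). Following PE[2][0] plus its west/north inputs:
  step 0 · PE1,0: acc=0; fwd→0 fwd↓0
  step 0 · PE2,0: acc=0; fwd→0 fwd↓0
  step 1 · PE1,0: acc=18; fwd→18 fwd↓6
  step 1 · PE2,0: acc=0; fwd→0 fwd↓0
  step 2 · PE1,0: acc=27; fwd→27 fwd↓9
  step 2 · PE2,0: acc=6; fwd→6 fwd↓6
  step 3 · PE1,0: acc=0; fwd→0 fwd↓0
  step 3 · PE2,0: acc=9; fwd→9 fwd↓9

PE[2][0].acc = 9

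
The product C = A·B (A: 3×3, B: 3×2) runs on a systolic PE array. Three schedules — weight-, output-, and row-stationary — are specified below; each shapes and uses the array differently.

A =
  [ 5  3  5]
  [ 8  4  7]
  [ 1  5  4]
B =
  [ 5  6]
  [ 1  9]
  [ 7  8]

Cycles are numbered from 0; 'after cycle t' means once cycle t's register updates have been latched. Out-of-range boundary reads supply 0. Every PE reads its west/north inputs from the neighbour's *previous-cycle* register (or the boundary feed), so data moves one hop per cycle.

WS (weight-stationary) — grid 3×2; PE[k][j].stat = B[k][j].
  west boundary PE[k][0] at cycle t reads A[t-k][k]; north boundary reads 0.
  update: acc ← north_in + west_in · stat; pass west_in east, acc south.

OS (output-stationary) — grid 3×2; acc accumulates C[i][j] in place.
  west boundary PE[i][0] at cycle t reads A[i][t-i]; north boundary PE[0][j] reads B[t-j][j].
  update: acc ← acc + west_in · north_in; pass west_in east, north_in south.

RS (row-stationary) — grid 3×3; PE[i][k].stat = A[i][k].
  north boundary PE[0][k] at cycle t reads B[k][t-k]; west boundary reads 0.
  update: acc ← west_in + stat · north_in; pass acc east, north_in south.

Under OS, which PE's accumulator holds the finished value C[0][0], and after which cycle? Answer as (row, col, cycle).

(row, col, cycle) = (0, 0, 2)

OS — PE[0][0] is where C[0][0] collects:
  t=0 PE[0][0]: acc=25 h=5 v=5
  t=1 PE[0][0]: acc=28 h=3 v=1
  t=2 PE[0][0]: acc=63 h=5 v=7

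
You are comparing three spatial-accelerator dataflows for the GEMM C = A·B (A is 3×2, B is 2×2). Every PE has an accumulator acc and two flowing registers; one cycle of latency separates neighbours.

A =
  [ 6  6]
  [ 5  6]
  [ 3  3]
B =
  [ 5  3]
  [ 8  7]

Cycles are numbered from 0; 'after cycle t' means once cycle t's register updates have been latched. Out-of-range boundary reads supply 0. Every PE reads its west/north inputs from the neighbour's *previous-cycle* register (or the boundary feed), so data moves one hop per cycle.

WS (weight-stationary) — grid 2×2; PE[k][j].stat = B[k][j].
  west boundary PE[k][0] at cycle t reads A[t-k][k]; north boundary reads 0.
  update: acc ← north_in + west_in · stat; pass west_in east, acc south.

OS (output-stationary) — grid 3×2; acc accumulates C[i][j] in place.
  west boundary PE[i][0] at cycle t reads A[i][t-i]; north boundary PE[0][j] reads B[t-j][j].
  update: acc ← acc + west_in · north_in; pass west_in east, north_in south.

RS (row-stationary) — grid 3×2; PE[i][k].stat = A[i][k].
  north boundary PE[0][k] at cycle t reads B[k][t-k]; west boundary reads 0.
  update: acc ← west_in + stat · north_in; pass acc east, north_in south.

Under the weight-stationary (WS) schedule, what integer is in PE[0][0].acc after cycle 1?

Tracing WS — 2×2 array, target PE[0][0]:
  step 0 · PE0,0: acc=30; fwd→6 fwd↓30
  step 1 · PE0,0: acc=25; fwd→5 fwd↓25

PE[0][0].acc = 25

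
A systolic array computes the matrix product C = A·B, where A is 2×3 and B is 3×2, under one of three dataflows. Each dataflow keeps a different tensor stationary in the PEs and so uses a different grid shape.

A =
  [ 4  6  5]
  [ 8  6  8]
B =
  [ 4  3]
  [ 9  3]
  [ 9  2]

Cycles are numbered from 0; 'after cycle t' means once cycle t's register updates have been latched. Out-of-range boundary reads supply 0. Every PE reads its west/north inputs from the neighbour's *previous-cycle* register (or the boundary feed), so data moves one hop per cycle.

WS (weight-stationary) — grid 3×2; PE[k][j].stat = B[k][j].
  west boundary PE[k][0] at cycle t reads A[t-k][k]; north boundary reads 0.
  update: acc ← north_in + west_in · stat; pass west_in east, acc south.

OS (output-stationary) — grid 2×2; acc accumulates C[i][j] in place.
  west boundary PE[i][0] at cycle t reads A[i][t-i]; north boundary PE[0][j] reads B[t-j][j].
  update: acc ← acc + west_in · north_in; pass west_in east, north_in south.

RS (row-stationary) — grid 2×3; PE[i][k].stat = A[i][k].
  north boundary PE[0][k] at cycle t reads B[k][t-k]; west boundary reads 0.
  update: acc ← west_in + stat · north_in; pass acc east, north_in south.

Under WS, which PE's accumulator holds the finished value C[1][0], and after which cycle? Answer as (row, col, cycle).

Under WS, C[1][0] lands at PE[2][0]:
  c0 r2c0: 0 / 0 / 0
  c1 r2c0: 0 / 0 / 0
  c2 r2c0: 115 / 5 / 115
  c3 r2c0: 158 / 8 / 158

(row, col, cycle) = (2, 0, 3)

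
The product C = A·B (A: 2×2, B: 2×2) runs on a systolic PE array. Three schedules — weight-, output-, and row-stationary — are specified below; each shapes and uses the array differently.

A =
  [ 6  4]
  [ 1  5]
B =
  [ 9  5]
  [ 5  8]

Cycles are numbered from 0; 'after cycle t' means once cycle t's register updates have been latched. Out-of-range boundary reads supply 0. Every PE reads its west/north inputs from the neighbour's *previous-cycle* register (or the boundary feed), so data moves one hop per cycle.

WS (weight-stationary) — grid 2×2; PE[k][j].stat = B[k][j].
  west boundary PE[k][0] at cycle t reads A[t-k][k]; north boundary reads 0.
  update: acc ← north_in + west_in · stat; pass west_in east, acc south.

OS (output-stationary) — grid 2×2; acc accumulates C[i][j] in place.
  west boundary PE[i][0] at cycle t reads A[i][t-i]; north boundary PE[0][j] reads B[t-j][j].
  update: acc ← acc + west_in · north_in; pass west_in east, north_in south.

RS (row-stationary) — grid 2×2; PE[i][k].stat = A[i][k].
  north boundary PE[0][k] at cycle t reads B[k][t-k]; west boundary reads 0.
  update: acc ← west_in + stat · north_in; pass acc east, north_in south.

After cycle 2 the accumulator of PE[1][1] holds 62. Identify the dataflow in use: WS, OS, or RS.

dataflow = WS

WS (2×2 grid), PE[1][1]:
  after 0 — PE[1][1] acc=0, pass-E 0, pass-S 0
  after 1 — PE[1][1] acc=0, pass-E 0, pass-S 0
  after 2 — PE[1][1] acc=62, pass-E 4, pass-S 62
OS (2×2 grid), PE[1][1]:
  after 0 — PE[1][1] acc=0, pass-E 0, pass-S 0
  after 1 — PE[1][1] acc=0, pass-E 0, pass-S 0
  after 2 — PE[1][1] acc=5, pass-E 1, pass-S 5
RS (2×2 grid), PE[1][1]:
  after 0 — PE[1][1] acc=0, pass-E 0, pass-S 0
  after 1 — PE[1][1] acc=0, pass-E 0, pass-S 0
  after 2 — PE[1][1] acc=34, pass-E 34, pass-S 5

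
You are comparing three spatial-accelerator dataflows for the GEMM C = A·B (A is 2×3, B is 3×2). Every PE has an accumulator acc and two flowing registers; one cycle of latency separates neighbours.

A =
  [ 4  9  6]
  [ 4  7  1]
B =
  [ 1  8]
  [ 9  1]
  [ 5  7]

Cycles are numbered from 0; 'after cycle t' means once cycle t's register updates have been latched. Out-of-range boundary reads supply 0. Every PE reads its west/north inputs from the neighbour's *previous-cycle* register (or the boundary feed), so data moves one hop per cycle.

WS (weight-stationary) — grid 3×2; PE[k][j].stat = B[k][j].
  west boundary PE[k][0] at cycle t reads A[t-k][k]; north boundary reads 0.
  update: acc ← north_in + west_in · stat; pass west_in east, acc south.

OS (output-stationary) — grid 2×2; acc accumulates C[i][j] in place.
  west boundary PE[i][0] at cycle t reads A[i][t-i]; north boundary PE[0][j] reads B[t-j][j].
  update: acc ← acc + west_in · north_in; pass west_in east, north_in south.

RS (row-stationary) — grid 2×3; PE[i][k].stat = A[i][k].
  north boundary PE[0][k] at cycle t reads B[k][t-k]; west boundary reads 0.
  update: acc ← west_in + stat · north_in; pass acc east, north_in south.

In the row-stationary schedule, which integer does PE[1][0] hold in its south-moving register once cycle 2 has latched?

register = 8

RS (2×3). Following PE[1][0] plus its west/north inputs:
  cycle 0: PE[0][0] → acc 4, east 4, south 1
  cycle 0: PE[1][0] → acc 0, east 0, south 0
  cycle 1: PE[0][0] → acc 32, east 32, south 8
  cycle 1: PE[1][0] → acc 4, east 4, south 1
  cycle 2: PE[0][0] → acc 0, east 0, south 0
  cycle 2: PE[1][0] → acc 32, east 32, south 8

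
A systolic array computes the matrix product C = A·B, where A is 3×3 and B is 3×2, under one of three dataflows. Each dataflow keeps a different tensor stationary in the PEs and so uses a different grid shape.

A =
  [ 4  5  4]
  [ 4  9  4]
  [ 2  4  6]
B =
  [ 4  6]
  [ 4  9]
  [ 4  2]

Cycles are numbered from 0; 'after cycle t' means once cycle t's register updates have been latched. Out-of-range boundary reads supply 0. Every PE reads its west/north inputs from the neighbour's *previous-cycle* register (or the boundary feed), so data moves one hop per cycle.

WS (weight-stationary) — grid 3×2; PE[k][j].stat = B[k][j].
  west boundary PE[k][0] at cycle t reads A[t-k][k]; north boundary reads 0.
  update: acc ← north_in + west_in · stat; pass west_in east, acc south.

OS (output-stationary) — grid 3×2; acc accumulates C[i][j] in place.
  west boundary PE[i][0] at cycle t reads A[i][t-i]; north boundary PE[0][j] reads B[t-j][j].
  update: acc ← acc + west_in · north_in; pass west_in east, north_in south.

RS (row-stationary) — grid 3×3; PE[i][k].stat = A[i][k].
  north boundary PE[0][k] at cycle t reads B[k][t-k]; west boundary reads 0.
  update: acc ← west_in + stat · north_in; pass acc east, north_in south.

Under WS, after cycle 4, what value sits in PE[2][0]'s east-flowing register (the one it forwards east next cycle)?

Tracing WS — 3×2 array, target PE[2][0]:
  0: (1,0).acc=0  regs=<0,0>
  0: (2,0).acc=0  regs=<0,0>
  1: (1,0).acc=36  regs=<5,36>
  1: (2,0).acc=0  regs=<0,0>
  2: (1,0).acc=52  regs=<9,52>
  2: (2,0).acc=52  regs=<4,52>
  3: (1,0).acc=24  regs=<4,24>
  3: (2,0).acc=68  regs=<4,68>
  4: (1,0).acc=0  regs=<0,0>
  4: (2,0).acc=48  regs=<6,48>

register = 6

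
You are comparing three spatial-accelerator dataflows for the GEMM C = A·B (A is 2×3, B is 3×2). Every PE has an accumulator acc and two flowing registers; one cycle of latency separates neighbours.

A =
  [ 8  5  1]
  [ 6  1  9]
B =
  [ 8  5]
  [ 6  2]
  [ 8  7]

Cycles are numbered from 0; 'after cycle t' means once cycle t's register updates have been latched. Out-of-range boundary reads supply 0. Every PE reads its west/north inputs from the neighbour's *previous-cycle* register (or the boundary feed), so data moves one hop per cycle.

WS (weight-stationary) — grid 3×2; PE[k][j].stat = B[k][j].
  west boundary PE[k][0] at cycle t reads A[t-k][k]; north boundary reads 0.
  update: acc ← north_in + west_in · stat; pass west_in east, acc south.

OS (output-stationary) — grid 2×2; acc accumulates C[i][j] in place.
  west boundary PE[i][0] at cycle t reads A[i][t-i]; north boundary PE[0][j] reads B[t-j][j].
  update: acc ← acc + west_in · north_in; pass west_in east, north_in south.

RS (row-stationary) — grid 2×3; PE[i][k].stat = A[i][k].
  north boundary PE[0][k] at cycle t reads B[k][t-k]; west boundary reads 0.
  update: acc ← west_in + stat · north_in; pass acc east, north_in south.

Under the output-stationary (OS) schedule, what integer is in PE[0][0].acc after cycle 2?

Tracing OS — 2×2 array, target PE[0][0]:
  after 0 — PE[0][0] acc=64, pass-E 8, pass-S 8
  after 1 — PE[0][0] acc=94, pass-E 5, pass-S 6
  after 2 — PE[0][0] acc=102, pass-E 1, pass-S 8

PE[0][0].acc = 102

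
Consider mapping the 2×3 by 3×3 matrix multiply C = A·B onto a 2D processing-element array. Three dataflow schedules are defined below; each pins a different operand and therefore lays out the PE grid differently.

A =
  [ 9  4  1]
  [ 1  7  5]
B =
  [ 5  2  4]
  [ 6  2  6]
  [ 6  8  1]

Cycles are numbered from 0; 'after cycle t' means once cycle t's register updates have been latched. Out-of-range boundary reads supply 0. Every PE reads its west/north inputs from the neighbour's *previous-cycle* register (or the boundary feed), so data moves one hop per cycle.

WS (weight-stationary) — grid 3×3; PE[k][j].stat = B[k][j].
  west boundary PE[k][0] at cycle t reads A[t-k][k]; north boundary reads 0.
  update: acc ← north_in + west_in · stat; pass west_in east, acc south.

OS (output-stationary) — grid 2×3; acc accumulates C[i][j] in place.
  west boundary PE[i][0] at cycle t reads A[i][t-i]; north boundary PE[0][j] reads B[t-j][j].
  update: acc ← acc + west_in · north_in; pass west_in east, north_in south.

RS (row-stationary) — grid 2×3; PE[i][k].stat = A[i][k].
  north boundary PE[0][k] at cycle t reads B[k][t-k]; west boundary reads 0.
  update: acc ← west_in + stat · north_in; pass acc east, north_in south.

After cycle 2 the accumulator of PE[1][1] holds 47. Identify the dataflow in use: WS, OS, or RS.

dataflow = RS

WS (3×3 grid), PE[1][1]:
  after 0 — PE[1][1] acc=0, pass-E 0, pass-S 0
  after 1 — PE[1][1] acc=0, pass-E 0, pass-S 0
  after 2 — PE[1][1] acc=26, pass-E 4, pass-S 26
OS (2×3 grid), PE[1][1]:
  after 0 — PE[1][1] acc=0, pass-E 0, pass-S 0
  after 1 — PE[1][1] acc=0, pass-E 0, pass-S 0
  after 2 — PE[1][1] acc=2, pass-E 1, pass-S 2
RS (2×3 grid), PE[1][1]:
  after 0 — PE[1][1] acc=0, pass-E 0, pass-S 0
  after 1 — PE[1][1] acc=0, pass-E 0, pass-S 0
  after 2 — PE[1][1] acc=47, pass-E 47, pass-S 6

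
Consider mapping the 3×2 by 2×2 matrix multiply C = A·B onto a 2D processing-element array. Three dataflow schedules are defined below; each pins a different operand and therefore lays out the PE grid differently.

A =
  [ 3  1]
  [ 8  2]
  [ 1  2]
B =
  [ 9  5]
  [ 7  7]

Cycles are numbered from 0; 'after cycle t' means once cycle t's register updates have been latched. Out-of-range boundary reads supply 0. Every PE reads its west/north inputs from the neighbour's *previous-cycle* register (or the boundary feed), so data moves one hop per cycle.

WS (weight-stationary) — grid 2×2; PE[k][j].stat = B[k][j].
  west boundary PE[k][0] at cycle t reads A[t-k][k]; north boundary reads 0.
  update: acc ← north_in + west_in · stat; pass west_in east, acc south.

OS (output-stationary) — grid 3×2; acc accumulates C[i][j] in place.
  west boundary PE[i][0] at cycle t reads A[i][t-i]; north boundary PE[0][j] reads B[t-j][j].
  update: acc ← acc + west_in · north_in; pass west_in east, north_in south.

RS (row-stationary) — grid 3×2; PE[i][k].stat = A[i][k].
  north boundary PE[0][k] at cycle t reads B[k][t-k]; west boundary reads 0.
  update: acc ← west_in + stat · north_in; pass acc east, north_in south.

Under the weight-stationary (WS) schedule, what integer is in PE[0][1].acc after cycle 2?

PE[0][1].acc = 40

WS 2×2: PE[0][1] cycle-by-cycle (with neighbour feeds):
  after 0 — PE[0][0] acc=27, pass-E 3, pass-S 27
  after 0 — PE[0][1] acc=0, pass-E 0, pass-S 0
  after 1 — PE[0][0] acc=72, pass-E 8, pass-S 72
  after 1 — PE[0][1] acc=15, pass-E 3, pass-S 15
  after 2 — PE[0][0] acc=9, pass-E 1, pass-S 9
  after 2 — PE[0][1] acc=40, pass-E 8, pass-S 40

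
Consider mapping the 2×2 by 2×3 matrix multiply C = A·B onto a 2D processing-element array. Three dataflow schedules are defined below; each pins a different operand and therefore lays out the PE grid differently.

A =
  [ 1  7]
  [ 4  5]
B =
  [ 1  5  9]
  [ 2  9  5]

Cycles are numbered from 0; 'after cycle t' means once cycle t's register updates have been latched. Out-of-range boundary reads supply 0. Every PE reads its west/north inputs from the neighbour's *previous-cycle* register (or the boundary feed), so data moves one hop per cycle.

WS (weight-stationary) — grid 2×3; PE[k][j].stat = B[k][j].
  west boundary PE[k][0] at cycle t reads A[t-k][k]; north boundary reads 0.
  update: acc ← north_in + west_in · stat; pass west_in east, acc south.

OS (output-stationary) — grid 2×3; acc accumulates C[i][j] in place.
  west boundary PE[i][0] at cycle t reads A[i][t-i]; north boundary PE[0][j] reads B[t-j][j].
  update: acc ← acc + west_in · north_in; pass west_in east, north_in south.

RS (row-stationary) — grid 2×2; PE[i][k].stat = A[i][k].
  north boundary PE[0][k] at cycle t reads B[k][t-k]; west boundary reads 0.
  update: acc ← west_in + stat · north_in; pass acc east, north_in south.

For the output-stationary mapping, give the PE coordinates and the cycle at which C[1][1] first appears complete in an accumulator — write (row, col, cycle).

Under OS, C[1][1] lands at PE[1][1]:
  @0  [1,1]  acc 0  |  →0  ↓0
  @1  [1,1]  acc 0  |  →0  ↓0
  @2  [1,1]  acc 20  |  →4  ↓5
  @3  [1,1]  acc 65  |  →5  ↓9

(row, col, cycle) = (1, 1, 3)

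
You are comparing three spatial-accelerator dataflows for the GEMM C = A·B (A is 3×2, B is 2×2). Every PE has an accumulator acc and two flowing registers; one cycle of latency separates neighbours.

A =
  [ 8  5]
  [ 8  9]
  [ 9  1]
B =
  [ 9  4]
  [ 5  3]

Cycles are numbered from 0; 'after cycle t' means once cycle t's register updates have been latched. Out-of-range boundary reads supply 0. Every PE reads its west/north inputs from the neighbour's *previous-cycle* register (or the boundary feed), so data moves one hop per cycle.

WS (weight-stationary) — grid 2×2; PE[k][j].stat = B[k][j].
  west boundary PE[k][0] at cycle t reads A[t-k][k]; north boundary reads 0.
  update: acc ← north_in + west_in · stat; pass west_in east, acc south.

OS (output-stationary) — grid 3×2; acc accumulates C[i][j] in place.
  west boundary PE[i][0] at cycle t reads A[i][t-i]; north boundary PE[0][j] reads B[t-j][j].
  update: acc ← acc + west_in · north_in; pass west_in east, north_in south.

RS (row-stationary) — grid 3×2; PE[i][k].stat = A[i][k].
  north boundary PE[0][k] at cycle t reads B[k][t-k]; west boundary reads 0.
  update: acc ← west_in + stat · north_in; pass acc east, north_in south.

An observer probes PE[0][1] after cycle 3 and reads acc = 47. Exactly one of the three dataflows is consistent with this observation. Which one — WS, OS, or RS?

dataflow = OS

WS [2×2] PE[0][1] across cycles:
  cycle 0: PE[0][1] → acc 0, east 0, south 0
  cycle 1: PE[0][1] → acc 32, east 8, south 32
  cycle 2: PE[0][1] → acc 32, east 8, south 32
  cycle 3: PE[0][1] → acc 36, east 9, south 36
OS [3×2] PE[0][1] across cycles:
  cycle 0: PE[0][1] → acc 0, east 0, south 0
  cycle 1: PE[0][1] → acc 32, east 8, south 4
  cycle 2: PE[0][1] → acc 47, east 5, south 3
  cycle 3: PE[0][1] → acc 47, east 0, south 0
RS [3×2] PE[0][1] across cycles:
  cycle 0: PE[0][1] → acc 0, east 0, south 0
  cycle 1: PE[0][1] → acc 97, east 97, south 5
  cycle 2: PE[0][1] → acc 47, east 47, south 3
  cycle 3: PE[0][1] → acc 0, east 0, south 0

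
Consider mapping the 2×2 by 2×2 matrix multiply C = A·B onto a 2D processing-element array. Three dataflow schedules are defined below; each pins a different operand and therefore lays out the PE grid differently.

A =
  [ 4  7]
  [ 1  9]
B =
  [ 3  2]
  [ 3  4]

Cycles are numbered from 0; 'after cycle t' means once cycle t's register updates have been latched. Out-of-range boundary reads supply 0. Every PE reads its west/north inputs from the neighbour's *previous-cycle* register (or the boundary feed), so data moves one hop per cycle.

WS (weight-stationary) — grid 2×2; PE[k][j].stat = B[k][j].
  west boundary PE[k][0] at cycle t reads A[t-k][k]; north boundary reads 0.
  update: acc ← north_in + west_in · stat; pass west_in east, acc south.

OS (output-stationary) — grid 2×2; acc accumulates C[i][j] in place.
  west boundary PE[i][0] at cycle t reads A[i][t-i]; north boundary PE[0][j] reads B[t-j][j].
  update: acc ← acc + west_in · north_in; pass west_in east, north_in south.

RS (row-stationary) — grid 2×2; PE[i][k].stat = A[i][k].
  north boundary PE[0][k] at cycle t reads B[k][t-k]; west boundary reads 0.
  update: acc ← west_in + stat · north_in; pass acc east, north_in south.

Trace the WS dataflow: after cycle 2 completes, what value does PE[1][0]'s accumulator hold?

PE[1][0].acc = 30

Tracing WS — 2×2 array, target PE[1][0]:
  @0  [0,0]  acc 12  |  →4  ↓12
  @0  [1,0]  acc 0  |  →0  ↓0
  @1  [0,0]  acc 3  |  →1  ↓3
  @1  [1,0]  acc 33  |  →7  ↓33
  @2  [0,0]  acc 0  |  →0  ↓0
  @2  [1,0]  acc 30  |  →9  ↓30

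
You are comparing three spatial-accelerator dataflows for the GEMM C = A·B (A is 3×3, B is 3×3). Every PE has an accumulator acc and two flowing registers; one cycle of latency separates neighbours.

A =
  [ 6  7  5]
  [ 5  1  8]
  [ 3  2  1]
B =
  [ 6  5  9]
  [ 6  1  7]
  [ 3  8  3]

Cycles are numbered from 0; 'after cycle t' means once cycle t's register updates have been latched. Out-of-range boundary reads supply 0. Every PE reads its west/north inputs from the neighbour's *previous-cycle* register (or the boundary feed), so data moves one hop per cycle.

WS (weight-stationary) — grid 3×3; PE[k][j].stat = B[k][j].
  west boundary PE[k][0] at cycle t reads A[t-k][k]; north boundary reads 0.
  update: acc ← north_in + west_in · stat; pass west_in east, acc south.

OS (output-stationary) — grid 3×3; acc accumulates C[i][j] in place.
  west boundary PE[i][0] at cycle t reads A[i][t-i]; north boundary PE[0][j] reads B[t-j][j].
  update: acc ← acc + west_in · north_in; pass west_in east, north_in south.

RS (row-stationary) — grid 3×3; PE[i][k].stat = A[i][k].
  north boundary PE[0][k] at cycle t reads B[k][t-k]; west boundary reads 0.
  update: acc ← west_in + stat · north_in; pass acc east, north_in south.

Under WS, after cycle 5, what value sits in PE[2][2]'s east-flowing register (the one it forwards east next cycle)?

register = 8

WS on a 3×3 grid — tracing PE[2][2] and its feeders:
  t=0 PE[1][2]: acc=0 h=0 v=0
  t=0 PE[2][1]: acc=0 h=0 v=0
  t=0 PE[2][2]: acc=0 h=0 v=0
  t=1 PE[1][2]: acc=0 h=0 v=0
  t=1 PE[2][1]: acc=0 h=0 v=0
  t=1 PE[2][2]: acc=0 h=0 v=0
  t=2 PE[1][2]: acc=0 h=0 v=0
  t=2 PE[2][1]: acc=0 h=0 v=0
  t=2 PE[2][2]: acc=0 h=0 v=0
  t=3 PE[1][2]: acc=103 h=7 v=103
  t=3 PE[2][1]: acc=77 h=5 v=77
  t=3 PE[2][2]: acc=0 h=0 v=0
  t=4 PE[1][2]: acc=52 h=1 v=52
  t=4 PE[2][1]: acc=90 h=8 v=90
  t=4 PE[2][2]: acc=118 h=5 v=118
  t=5 PE[1][2]: acc=41 h=2 v=41
  t=5 PE[2][1]: acc=25 h=1 v=25
  t=5 PE[2][2]: acc=76 h=8 v=76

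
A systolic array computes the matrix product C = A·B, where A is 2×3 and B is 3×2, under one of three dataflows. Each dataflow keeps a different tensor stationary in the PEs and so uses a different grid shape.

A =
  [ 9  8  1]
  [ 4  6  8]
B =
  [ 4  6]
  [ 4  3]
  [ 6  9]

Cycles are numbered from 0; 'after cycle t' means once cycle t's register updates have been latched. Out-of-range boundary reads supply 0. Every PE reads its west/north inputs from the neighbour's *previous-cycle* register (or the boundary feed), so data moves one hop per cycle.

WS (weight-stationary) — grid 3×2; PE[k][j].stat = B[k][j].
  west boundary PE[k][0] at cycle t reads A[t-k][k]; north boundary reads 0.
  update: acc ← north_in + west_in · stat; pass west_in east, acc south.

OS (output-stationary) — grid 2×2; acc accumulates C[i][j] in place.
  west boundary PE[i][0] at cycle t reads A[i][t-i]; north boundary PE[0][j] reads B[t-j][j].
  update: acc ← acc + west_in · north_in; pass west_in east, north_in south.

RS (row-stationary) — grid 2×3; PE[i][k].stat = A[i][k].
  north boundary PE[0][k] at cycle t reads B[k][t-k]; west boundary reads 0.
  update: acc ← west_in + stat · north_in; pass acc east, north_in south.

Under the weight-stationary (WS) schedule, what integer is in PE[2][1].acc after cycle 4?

WS 3×2: PE[2][1] cycle-by-cycle (with neighbour feeds):
  cycle 0: PE[1][1] → acc 0, east 0, south 0
  cycle 0: PE[2][0] → acc 0, east 0, south 0
  cycle 0: PE[2][1] → acc 0, east 0, south 0
  cycle 1: PE[1][1] → acc 0, east 0, south 0
  cycle 1: PE[2][0] → acc 0, east 0, south 0
  cycle 1: PE[2][1] → acc 0, east 0, south 0
  cycle 2: PE[1][1] → acc 78, east 8, south 78
  cycle 2: PE[2][0] → acc 74, east 1, south 74
  cycle 2: PE[2][1] → acc 0, east 0, south 0
  cycle 3: PE[1][1] → acc 42, east 6, south 42
  cycle 3: PE[2][0] → acc 88, east 8, south 88
  cycle 3: PE[2][1] → acc 87, east 1, south 87
  cycle 4: PE[1][1] → acc 0, east 0, south 0
  cycle 4: PE[2][0] → acc 0, east 0, south 0
  cycle 4: PE[2][1] → acc 114, east 8, south 114

PE[2][1].acc = 114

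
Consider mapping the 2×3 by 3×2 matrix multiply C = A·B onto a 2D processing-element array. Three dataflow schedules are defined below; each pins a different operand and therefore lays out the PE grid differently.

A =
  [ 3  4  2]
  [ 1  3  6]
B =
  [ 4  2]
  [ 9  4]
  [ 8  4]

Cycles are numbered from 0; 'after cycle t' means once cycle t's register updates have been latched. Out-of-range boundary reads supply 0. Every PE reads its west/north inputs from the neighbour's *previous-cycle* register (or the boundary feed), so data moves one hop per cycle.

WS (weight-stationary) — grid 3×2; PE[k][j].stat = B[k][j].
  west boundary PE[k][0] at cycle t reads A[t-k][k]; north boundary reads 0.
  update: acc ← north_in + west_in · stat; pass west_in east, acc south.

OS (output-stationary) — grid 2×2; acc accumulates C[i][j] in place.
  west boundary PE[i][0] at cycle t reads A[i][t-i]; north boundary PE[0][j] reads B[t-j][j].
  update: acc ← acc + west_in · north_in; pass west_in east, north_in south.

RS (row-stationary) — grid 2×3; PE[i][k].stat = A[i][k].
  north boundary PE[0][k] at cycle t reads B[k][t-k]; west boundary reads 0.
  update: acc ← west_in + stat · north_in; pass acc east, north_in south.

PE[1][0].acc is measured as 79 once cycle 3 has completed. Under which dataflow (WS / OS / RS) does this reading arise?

dataflow = OS

WS (3×2 grid), PE[1][0]:
  cycle 0: PE[1][0] → acc 0, east 0, south 0
  cycle 1: PE[1][0] → acc 48, east 4, south 48
  cycle 2: PE[1][0] → acc 31, east 3, south 31
  cycle 3: PE[1][0] → acc 0, east 0, south 0
OS (2×2 grid), PE[1][0]:
  cycle 0: PE[1][0] → acc 0, east 0, south 0
  cycle 1: PE[1][0] → acc 4, east 1, south 4
  cycle 2: PE[1][0] → acc 31, east 3, south 9
  cycle 3: PE[1][0] → acc 79, east 6, south 8
RS (2×3 grid), PE[1][0]:
  cycle 0: PE[1][0] → acc 0, east 0, south 0
  cycle 1: PE[1][0] → acc 4, east 4, south 4
  cycle 2: PE[1][0] → acc 2, east 2, south 2
  cycle 3: PE[1][0] → acc 0, east 0, south 0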